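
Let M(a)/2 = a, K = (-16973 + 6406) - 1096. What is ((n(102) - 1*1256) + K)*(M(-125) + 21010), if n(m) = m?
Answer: -266080920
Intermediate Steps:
K = -11663 (K = -10567 - 1096 = -11663)
M(a) = 2*a
((n(102) - 1*1256) + K)*(M(-125) + 21010) = ((102 - 1*1256) - 11663)*(2*(-125) + 21010) = ((102 - 1256) - 11663)*(-250 + 21010) = (-1154 - 11663)*20760 = -12817*20760 = -266080920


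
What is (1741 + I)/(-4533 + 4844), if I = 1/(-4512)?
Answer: 7855391/1403232 ≈ 5.5981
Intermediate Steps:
I = -1/4512 ≈ -0.00022163
(1741 + I)/(-4533 + 4844) = (1741 - 1/4512)/(-4533 + 4844) = (7855391/4512)/311 = (7855391/4512)*(1/311) = 7855391/1403232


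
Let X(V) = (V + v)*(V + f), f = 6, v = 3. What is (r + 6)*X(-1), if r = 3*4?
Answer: 180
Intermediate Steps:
r = 12
X(V) = (3 + V)*(6 + V) (X(V) = (V + 3)*(V + 6) = (3 + V)*(6 + V))
(r + 6)*X(-1) = (12 + 6)*(18 + (-1)**2 + 9*(-1)) = 18*(18 + 1 - 9) = 18*10 = 180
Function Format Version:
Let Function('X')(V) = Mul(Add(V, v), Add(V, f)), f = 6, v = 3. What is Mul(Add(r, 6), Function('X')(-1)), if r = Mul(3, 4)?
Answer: 180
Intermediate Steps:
r = 12
Function('X')(V) = Mul(Add(3, V), Add(6, V)) (Function('X')(V) = Mul(Add(V, 3), Add(V, 6)) = Mul(Add(3, V), Add(6, V)))
Mul(Add(r, 6), Function('X')(-1)) = Mul(Add(12, 6), Add(18, Pow(-1, 2), Mul(9, -1))) = Mul(18, Add(18, 1, -9)) = Mul(18, 10) = 180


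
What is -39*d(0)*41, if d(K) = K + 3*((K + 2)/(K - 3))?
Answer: 3198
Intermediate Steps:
d(K) = K + 3*(2 + K)/(-3 + K) (d(K) = K + 3*((2 + K)/(-3 + K)) = K + 3*(2 + K)/(-3 + K))
-39*d(0)*41 = -39*(6 + 0²)/(-3 + 0)*41 = -39*(6 + 0)/(-3)*41 = -(-13)*6*41 = -39*(-2)*41 = 78*41 = 3198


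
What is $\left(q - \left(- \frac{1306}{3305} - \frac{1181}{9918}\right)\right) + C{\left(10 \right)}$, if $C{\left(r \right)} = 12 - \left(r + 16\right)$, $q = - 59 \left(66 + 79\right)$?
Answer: $- \frac{280866309197}{32778990} \approx -8568.5$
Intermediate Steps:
$q = -8555$ ($q = \left(-59\right) 145 = -8555$)
$C{\left(r \right)} = -4 - r$ ($C{\left(r \right)} = 12 - \left(16 + r\right) = -4 - r$)
$\left(q - \left(- \frac{1306}{3305} - \frac{1181}{9918}\right)\right) + C{\left(10 \right)} = \left(-8555 - \left(- \frac{1306}{3305} - \frac{1181}{9918}\right)\right) - 14 = \left(-8555 - - \frac{16856113}{32778990}\right) - 14 = \left(-8555 + \left(\frac{1306}{3305} + \frac{1181}{9918}\right)\right) - 14 = \left(-8555 + \frac{16856113}{32778990}\right) - 14 = - \frac{280407403337}{32778990} - 14 = - \frac{280866309197}{32778990}$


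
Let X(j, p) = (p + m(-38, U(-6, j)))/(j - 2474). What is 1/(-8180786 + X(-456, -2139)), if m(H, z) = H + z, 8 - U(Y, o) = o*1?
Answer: -2930/23969701267 ≈ -1.2224e-7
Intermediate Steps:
U(Y, o) = 8 - o
X(j, p) = (-30 + p - j)/(-2474 + j) (X(j, p) = (p + (-38 + (8 - j)))/(j - 2474) = (p + (-30 - j))/(-2474 + j) = (-30 + p - j)/(-2474 + j))
1/(-8180786 + X(-456, -2139)) = 1/(-8180786 + (-30 - 2139 - 1*(-456))/(-2474 - 456)) = 1/(-8180786 + (-30 - 2139 + 456)/(-2930)) = 1/(-8180786 - 1/2930*(-1713)) = 1/(-8180786 + 1713/2930) = 1/(-23969701267/2930) = -2930/23969701267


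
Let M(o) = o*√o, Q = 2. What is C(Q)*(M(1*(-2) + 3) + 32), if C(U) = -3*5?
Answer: -495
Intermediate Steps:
C(U) = -15
M(o) = o^(3/2)
C(Q)*(M(1*(-2) + 3) + 32) = -15*((1*(-2) + 3)^(3/2) + 32) = -15*((-2 + 3)^(3/2) + 32) = -15*(1^(3/2) + 32) = -15*(1 + 32) = -15*33 = -495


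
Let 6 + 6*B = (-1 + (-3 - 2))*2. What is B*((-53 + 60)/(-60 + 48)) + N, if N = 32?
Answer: 135/4 ≈ 33.750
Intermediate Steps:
B = -3 (B = -1 + ((-1 + (-3 - 2))*2)/6 = -1 + ((-1 - 5)*2)/6 = -1 + (-6*2)/6 = -1 + (1/6)*(-12) = -1 - 2 = -3)
B*((-53 + 60)/(-60 + 48)) + N = -3*(-53 + 60)/(-60 + 48) + 32 = -21/(-12) + 32 = -21*(-1)/12 + 32 = -3*(-7/12) + 32 = 7/4 + 32 = 135/4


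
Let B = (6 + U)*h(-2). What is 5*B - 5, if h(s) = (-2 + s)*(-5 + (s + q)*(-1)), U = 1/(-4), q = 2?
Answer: 570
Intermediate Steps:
U = -1/4 ≈ -0.25000
h(s) = (-7 - s)*(-2 + s) (h(s) = (-2 + s)*(-5 + (s + 2)*(-1)) = (-2 + s)*(-5 + (2 + s)*(-1)) = (-2 + s)*(-5 + (-2 - s)) = (-2 + s)*(-7 - s) = (-7 - s)*(-2 + s))
B = 115 (B = (6 - 1/4)*(14 - 1*(-2)**2 - 5*(-2)) = 23*(14 - 1*4 + 10)/4 = 23*(14 - 4 + 10)/4 = (23/4)*20 = 115)
5*B - 5 = 5*115 - 5 = 575 - 5 = 570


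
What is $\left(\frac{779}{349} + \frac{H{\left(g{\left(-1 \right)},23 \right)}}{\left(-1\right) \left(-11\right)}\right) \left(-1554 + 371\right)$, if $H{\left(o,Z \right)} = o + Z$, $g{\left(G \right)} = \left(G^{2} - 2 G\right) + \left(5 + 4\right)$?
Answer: $- \frac{24587472}{3839} \approx -6404.7$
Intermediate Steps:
$g{\left(G \right)} = 9 + G^{2} - 2 G$ ($g{\left(G \right)} = \left(G^{2} - 2 G\right) + 9 = 9 + G^{2} - 2 G$)
$H{\left(o,Z \right)} = Z + o$
$\left(\frac{779}{349} + \frac{H{\left(g{\left(-1 \right)},23 \right)}}{\left(-1\right) \left(-11\right)}\right) \left(-1554 + 371\right) = \left(\frac{779}{349} + \frac{23 + \left(9 + \left(-1\right)^{2} - -2\right)}{\left(-1\right) \left(-11\right)}\right) \left(-1554 + 371\right) = \left(779 \cdot \frac{1}{349} + \frac{23 + \left(9 + 1 + 2\right)}{11}\right) \left(-1183\right) = \left(\frac{779}{349} + \left(23 + 12\right) \frac{1}{11}\right) \left(-1183\right) = \left(\frac{779}{349} + 35 \cdot \frac{1}{11}\right) \left(-1183\right) = \left(\frac{779}{349} + \frac{35}{11}\right) \left(-1183\right) = \frac{20784}{3839} \left(-1183\right) = - \frac{24587472}{3839}$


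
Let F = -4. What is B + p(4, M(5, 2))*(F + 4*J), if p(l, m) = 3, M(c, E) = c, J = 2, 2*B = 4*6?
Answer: 24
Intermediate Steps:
B = 12 (B = (4*6)/2 = (1/2)*24 = 12)
B + p(4, M(5, 2))*(F + 4*J) = 12 + 3*(-4 + 4*2) = 12 + 3*(-4 + 8) = 12 + 3*4 = 12 + 12 = 24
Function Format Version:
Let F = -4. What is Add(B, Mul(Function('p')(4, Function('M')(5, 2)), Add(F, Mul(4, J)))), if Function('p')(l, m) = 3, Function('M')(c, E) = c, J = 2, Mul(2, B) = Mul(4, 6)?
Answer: 24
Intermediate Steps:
B = 12 (B = Mul(Rational(1, 2), Mul(4, 6)) = Mul(Rational(1, 2), 24) = 12)
Add(B, Mul(Function('p')(4, Function('M')(5, 2)), Add(F, Mul(4, J)))) = Add(12, Mul(3, Add(-4, Mul(4, 2)))) = Add(12, Mul(3, Add(-4, 8))) = Add(12, Mul(3, 4)) = Add(12, 12) = 24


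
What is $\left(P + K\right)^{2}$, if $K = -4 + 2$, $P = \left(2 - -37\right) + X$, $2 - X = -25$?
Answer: $4096$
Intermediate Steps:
$X = 27$ ($X = 2 - -25 = 2 + 25 = 27$)
$P = 66$ ($P = \left(2 - -37\right) + 27 = \left(2 + 37\right) + 27 = 39 + 27 = 66$)
$K = -2$
$\left(P + K\right)^{2} = \left(66 - 2\right)^{2} = 64^{2} = 4096$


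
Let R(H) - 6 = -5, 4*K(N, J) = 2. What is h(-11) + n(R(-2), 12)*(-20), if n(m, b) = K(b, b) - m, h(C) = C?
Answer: -1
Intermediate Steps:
K(N, J) = 1/2 (K(N, J) = (1/4)*2 = 1/2)
R(H) = 1 (R(H) = 6 - 5 = 1)
n(m, b) = 1/2 - m
h(-11) + n(R(-2), 12)*(-20) = -11 + (1/2 - 1*1)*(-20) = -11 + (1/2 - 1)*(-20) = -11 - 1/2*(-20) = -11 + 10 = -1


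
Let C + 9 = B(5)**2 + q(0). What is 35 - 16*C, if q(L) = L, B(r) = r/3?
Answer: 1211/9 ≈ 134.56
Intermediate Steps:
B(r) = r/3 (B(r) = r*(1/3) = r/3)
C = -56/9 (C = -9 + (((1/3)*5)**2 + 0) = -9 + ((5/3)**2 + 0) = -9 + (25/9 + 0) = -9 + 25/9 = -56/9 ≈ -6.2222)
35 - 16*C = 35 - 16*(-56/9) = 35 + 896/9 = 1211/9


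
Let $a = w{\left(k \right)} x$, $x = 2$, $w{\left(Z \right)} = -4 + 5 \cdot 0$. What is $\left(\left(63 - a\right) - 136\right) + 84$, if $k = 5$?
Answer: $19$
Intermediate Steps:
$w{\left(Z \right)} = -4$ ($w{\left(Z \right)} = -4 + 0 = -4$)
$a = -8$ ($a = \left(-4\right) 2 = -8$)
$\left(\left(63 - a\right) - 136\right) + 84 = \left(\left(63 - -8\right) - 136\right) + 84 = \left(\left(63 + 8\right) - 136\right) + 84 = \left(71 - 136\right) + 84 = -65 + 84 = 19$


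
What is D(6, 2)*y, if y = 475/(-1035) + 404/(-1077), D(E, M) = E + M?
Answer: -495848/74313 ≈ -6.6724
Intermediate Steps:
y = -61981/74313 (y = 475*(-1/1035) + 404*(-1/1077) = -95/207 - 404/1077 = -61981/74313 ≈ -0.83405)
D(6, 2)*y = (6 + 2)*(-61981/74313) = 8*(-61981/74313) = -495848/74313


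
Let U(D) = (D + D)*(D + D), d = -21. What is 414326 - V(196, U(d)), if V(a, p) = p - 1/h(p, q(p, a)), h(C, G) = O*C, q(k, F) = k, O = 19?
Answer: 13827427993/33516 ≈ 4.1256e+5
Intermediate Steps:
h(C, G) = 19*C
U(D) = 4*D² (U(D) = (2*D)*(2*D) = 4*D²)
V(a, p) = p - 1/(19*p)
414326 - V(196, U(d)) = 414326 - (4*(-21)² - 1/(19*(4*(-21)²))) = 414326 - (4*441 - 1/(19*(4*441))) = 414326 - (1764 - 1/19/1764) = 414326 - (1764 - 1/19*1/1764) = 414326 - (1764 - 1/33516) = 414326 - 1*59122223/33516 = 414326 - 59122223/33516 = 13827427993/33516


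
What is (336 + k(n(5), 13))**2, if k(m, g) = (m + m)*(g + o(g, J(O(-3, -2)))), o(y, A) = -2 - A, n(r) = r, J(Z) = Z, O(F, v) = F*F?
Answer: 126736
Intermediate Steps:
O(F, v) = F**2
k(m, g) = 2*m*(-11 + g) (k(m, g) = (m + m)*(g + (-2 - 1*(-3)**2)) = (2*m)*(g + (-2 - 1*9)) = (2*m)*(g + (-2 - 9)) = (2*m)*(g - 11) = (2*m)*(-11 + g) = 2*m*(-11 + g))
(336 + k(n(5), 13))**2 = (336 + 2*5*(-11 + 13))**2 = (336 + 2*5*2)**2 = (336 + 20)**2 = 356**2 = 126736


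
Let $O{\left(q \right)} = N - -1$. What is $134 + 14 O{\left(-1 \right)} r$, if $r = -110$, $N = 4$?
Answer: $-7566$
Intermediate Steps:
$O{\left(q \right)} = 5$ ($O{\left(q \right)} = 4 - -1 = 4 + 1 = 5$)
$134 + 14 O{\left(-1 \right)} r = 134 + 14 \cdot 5 \left(-110\right) = 134 + 70 \left(-110\right) = 134 - 7700 = -7566$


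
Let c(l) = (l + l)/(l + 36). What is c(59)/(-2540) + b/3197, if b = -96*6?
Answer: -69683023/385718050 ≈ -0.18066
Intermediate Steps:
b = -576
c(l) = 2*l/(36 + l) (c(l) = (2*l)/(36 + l) = 2*l/(36 + l))
c(59)/(-2540) + b/3197 = (2*59/(36 + 59))/(-2540) - 576/3197 = (2*59/95)*(-1/2540) - 576*1/3197 = (2*59*(1/95))*(-1/2540) - 576/3197 = (118/95)*(-1/2540) - 576/3197 = -59/120650 - 576/3197 = -69683023/385718050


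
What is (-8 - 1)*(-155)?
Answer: 1395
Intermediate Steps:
(-8 - 1)*(-155) = -9*(-155) = 1395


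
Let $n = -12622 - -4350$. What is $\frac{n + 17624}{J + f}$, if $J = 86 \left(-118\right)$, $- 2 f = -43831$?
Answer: $\frac{18704}{23535} \approx 0.79473$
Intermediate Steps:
$n = -8272$ ($n = -12622 + 4350 = -8272$)
$f = \frac{43831}{2}$ ($f = \left(- \frac{1}{2}\right) \left(-43831\right) = \frac{43831}{2} \approx 21916.0$)
$J = -10148$
$\frac{n + 17624}{J + f} = \frac{-8272 + 17624}{-10148 + \frac{43831}{2}} = \frac{9352}{\frac{23535}{2}} = 9352 \cdot \frac{2}{23535} = \frac{18704}{23535}$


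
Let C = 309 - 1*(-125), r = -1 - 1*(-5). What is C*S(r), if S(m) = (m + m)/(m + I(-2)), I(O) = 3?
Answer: 496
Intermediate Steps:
r = 4 (r = -1 + 5 = 4)
S(m) = 2*m/(3 + m) (S(m) = (m + m)/(m + 3) = (2*m)/(3 + m) = 2*m/(3 + m))
C = 434 (C = 309 + 125 = 434)
C*S(r) = 434*(2*4/(3 + 4)) = 434*(2*4/7) = 434*(2*4*(⅐)) = 434*(8/7) = 496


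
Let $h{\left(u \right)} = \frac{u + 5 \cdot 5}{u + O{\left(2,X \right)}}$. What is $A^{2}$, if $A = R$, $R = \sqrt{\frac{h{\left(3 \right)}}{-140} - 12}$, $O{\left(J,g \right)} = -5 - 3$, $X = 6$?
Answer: $- \frac{299}{25} \approx -11.96$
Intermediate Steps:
$O{\left(J,g \right)} = -8$ ($O{\left(J,g \right)} = -5 - 3 = -8$)
$h{\left(u \right)} = \frac{25 + u}{-8 + u}$ ($h{\left(u \right)} = \frac{u + 5 \cdot 5}{u - 8} = \frac{u + 25}{-8 + u} = \frac{25 + u}{-8 + u}$)
$R = \frac{i \sqrt{299}}{5}$ ($R = \sqrt{\frac{\frac{1}{-8 + 3} \left(25 + 3\right)}{-140} - 12} = \sqrt{\frac{1}{-5} \cdot 28 \left(- \frac{1}{140}\right) - 12} = \sqrt{\left(- \frac{1}{5}\right) 28 \left(- \frac{1}{140}\right) - 12} = \sqrt{\left(- \frac{28}{5}\right) \left(- \frac{1}{140}\right) - 12} = \sqrt{\frac{1}{25} - 12} = \sqrt{- \frac{299}{25}} = \frac{i \sqrt{299}}{5} \approx 3.4583 i$)
$A = \frac{i \sqrt{299}}{5} \approx 3.4583 i$
$A^{2} = \left(\frac{i \sqrt{299}}{5}\right)^{2} = - \frac{299}{25}$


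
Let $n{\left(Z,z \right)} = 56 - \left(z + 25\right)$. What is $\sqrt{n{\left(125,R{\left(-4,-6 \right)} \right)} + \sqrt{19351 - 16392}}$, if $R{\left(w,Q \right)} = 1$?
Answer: $\sqrt{30 + \sqrt{2959}} \approx 9.1868$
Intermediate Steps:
$n{\left(Z,z \right)} = 31 - z$ ($n{\left(Z,z \right)} = 56 - \left(25 + z\right) = 31 - z$)
$\sqrt{n{\left(125,R{\left(-4,-6 \right)} \right)} + \sqrt{19351 - 16392}} = \sqrt{\left(31 - 1\right) + \sqrt{19351 - 16392}} = \sqrt{\left(31 - 1\right) + \sqrt{2959}} = \sqrt{30 + \sqrt{2959}}$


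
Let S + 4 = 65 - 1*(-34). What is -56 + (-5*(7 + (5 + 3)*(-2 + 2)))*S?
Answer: -3381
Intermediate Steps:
S = 95 (S = -4 + (65 - 1*(-34)) = -4 + (65 + 34) = -4 + 99 = 95)
-56 + (-5*(7 + (5 + 3)*(-2 + 2)))*S = -56 - 5*(7 + (5 + 3)*(-2 + 2))*95 = -56 - 5*(7 + 8*0)*95 = -56 - 5*(7 + 0)*95 = -56 - 5*7*95 = -56 - 35*95 = -56 - 3325 = -3381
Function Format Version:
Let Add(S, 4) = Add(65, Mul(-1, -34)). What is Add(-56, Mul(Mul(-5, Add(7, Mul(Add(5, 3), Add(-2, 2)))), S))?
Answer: -3381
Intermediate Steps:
S = 95 (S = Add(-4, Add(65, Mul(-1, -34))) = Add(-4, Add(65, 34)) = Add(-4, 99) = 95)
Add(-56, Mul(Mul(-5, Add(7, Mul(Add(5, 3), Add(-2, 2)))), S)) = Add(-56, Mul(Mul(-5, Add(7, Mul(Add(5, 3), Add(-2, 2)))), 95)) = Add(-56, Mul(Mul(-5, Add(7, Mul(8, 0))), 95)) = Add(-56, Mul(Mul(-5, Add(7, 0)), 95)) = Add(-56, Mul(Mul(-5, 7), 95)) = Add(-56, Mul(-35, 95)) = Add(-56, -3325) = -3381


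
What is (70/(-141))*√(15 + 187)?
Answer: -70*√202/141 ≈ -7.0559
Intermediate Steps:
(70/(-141))*√(15 + 187) = (70*(-1/141))*√202 = -70*√202/141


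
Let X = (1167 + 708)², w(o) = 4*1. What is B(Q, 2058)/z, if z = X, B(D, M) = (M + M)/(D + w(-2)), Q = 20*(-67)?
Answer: -343/391406250 ≈ -8.7633e-7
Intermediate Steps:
w(o) = 4
Q = -1340
B(D, M) = 2*M/(4 + D) (B(D, M) = (M + M)/(D + 4) = (2*M)/(4 + D) = 2*M/(4 + D))
X = 3515625 (X = 1875² = 3515625)
z = 3515625
B(Q, 2058)/z = (2*2058/(4 - 1340))/3515625 = (2*2058/(-1336))*(1/3515625) = (2*2058*(-1/1336))*(1/3515625) = -1029/334*1/3515625 = -343/391406250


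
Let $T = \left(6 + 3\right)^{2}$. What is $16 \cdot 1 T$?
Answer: $1296$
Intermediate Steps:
$T = 81$ ($T = 9^{2} = 81$)
$16 \cdot 1 T = 16 \cdot 1 \cdot 81 = 16 \cdot 81 = 1296$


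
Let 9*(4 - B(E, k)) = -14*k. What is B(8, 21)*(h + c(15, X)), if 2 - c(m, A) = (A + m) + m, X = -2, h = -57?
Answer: -9130/3 ≈ -3043.3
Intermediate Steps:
B(E, k) = 4 + 14*k/9 (B(E, k) = 4 - (-14)*k/9 = 4 + 14*k/9)
c(m, A) = 2 - A - 2*m (c(m, A) = 2 - ((A + m) + m) = 2 - (A + 2*m) = 2 + (-A - 2*m) = 2 - A - 2*m)
B(8, 21)*(h + c(15, X)) = (4 + (14/9)*21)*(-57 + (2 - 1*(-2) - 2*15)) = (4 + 98/3)*(-57 + (2 + 2 - 30)) = 110*(-57 - 26)/3 = (110/3)*(-83) = -9130/3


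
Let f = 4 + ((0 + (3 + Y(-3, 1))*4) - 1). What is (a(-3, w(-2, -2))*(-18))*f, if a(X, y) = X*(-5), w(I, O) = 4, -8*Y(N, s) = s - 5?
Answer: -4590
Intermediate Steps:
Y(N, s) = 5/8 - s/8 (Y(N, s) = -(s - 5)/8 = -(-5 + s)/8 = 5/8 - s/8)
a(X, y) = -5*X
f = 17 (f = 4 + ((0 + (3 + (5/8 - ⅛*1))*4) - 1) = 4 + ((0 + (3 + (5/8 - ⅛))*4) - 1) = 4 + ((0 + (3 + ½)*4) - 1) = 4 + ((0 + (7/2)*4) - 1) = 4 + ((0 + 14) - 1) = 4 + (14 - 1) = 4 + 13 = 17)
(a(-3, w(-2, -2))*(-18))*f = (-5*(-3)*(-18))*17 = (15*(-18))*17 = -270*17 = -4590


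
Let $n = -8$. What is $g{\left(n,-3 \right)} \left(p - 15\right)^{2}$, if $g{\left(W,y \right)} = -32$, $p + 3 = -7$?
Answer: $-20000$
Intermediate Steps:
$p = -10$ ($p = -3 - 7 = -10$)
$g{\left(n,-3 \right)} \left(p - 15\right)^{2} = - 32 \left(-10 - 15\right)^{2} = - 32 \left(-25\right)^{2} = \left(-32\right) 625 = -20000$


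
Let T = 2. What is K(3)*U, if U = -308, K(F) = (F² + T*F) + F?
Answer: -5544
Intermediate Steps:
K(F) = F² + 3*F (K(F) = (F² + 2*F) + F = F² + 3*F)
K(3)*U = (3*(3 + 3))*(-308) = (3*6)*(-308) = 18*(-308) = -5544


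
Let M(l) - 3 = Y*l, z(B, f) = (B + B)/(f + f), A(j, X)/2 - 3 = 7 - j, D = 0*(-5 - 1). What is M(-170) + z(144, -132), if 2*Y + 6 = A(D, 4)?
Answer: -13069/11 ≈ -1188.1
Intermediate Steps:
D = 0 (D = 0*(-6) = 0)
A(j, X) = 20 - 2*j (A(j, X) = 6 + 2*(7 - j) = 6 + (14 - 2*j) = 20 - 2*j)
Y = 7 (Y = -3 + (20 - 2*0)/2 = -3 + (20 + 0)/2 = -3 + (½)*20 = -3 + 10 = 7)
z(B, f) = B/f (z(B, f) = (2*B)/((2*f)) = (2*B)*(1/(2*f)) = B/f)
M(l) = 3 + 7*l
M(-170) + z(144, -132) = (3 + 7*(-170)) + 144/(-132) = (3 - 1190) + 144*(-1/132) = -1187 - 12/11 = -13069/11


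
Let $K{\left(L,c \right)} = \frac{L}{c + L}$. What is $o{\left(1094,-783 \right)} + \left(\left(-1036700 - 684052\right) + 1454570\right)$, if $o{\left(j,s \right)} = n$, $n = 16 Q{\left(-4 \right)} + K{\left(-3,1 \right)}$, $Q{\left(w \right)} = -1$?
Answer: $- \frac{532393}{2} \approx -2.662 \cdot 10^{5}$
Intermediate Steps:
$K{\left(L,c \right)} = \frac{L}{L + c}$
$n = - \frac{29}{2}$ ($n = 16 \left(-1\right) - \frac{3}{-3 + 1} = -16 - \frac{3}{-2} = -16 - - \frac{3}{2} = -16 + \frac{3}{2} = - \frac{29}{2} \approx -14.5$)
$o{\left(j,s \right)} = - \frac{29}{2}$
$o{\left(1094,-783 \right)} + \left(\left(-1036700 - 684052\right) + 1454570\right) = - \frac{29}{2} + \left(\left(-1036700 - 684052\right) + 1454570\right) = - \frac{29}{2} + \left(-1720752 + 1454570\right) = - \frac{29}{2} - 266182 = - \frac{532393}{2}$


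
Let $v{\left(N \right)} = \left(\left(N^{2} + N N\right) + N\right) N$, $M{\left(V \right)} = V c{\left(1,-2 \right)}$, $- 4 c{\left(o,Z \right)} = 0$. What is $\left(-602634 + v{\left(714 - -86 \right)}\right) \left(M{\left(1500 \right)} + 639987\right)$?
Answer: $655370601754242$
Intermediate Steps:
$c{\left(o,Z \right)} = 0$ ($c{\left(o,Z \right)} = \left(- \frac{1}{4}\right) 0 = 0$)
$M{\left(V \right)} = 0$ ($M{\left(V \right)} = V 0 = 0$)
$v{\left(N \right)} = N \left(N + 2 N^{2}\right)$ ($v{\left(N \right)} = \left(\left(N^{2} + N^{2}\right) + N\right) N = \left(2 N^{2} + N\right) N = \left(N + 2 N^{2}\right) N = N \left(N + 2 N^{2}\right)$)
$\left(-602634 + v{\left(714 - -86 \right)}\right) \left(M{\left(1500 \right)} + 639987\right) = \left(-602634 + \left(714 - -86\right)^{2} \left(1 + 2 \left(714 - -86\right)\right)\right) \left(0 + 639987\right) = \left(-602634 + \left(714 + 86\right)^{2} \left(1 + 2 \left(714 + 86\right)\right)\right) 639987 = \left(-602634 + 800^{2} \left(1 + 2 \cdot 800\right)\right) 639987 = \left(-602634 + 640000 \left(1 + 1600\right)\right) 639987 = \left(-602634 + 640000 \cdot 1601\right) 639987 = \left(-602634 + 1024640000\right) 639987 = 1024037366 \cdot 639987 = 655370601754242$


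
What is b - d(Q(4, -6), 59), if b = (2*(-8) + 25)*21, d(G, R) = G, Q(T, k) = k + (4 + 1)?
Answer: 190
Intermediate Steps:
Q(T, k) = 5 + k (Q(T, k) = k + 5 = 5 + k)
b = 189 (b = (-16 + 25)*21 = 9*21 = 189)
b - d(Q(4, -6), 59) = 189 - (5 - 6) = 189 - 1*(-1) = 189 + 1 = 190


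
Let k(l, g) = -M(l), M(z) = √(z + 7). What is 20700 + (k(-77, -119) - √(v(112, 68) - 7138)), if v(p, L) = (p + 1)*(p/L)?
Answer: 20700 - I*√70 - I*√2009094/17 ≈ 20700.0 - 91.745*I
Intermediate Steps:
M(z) = √(7 + z)
v(p, L) = p*(1 + p)/L (v(p, L) = (1 + p)*(p/L) = p*(1 + p)/L)
k(l, g) = -√(7 + l)
20700 + (k(-77, -119) - √(v(112, 68) - 7138)) = 20700 + (-√(7 - 77) - √(112*(1 + 112)/68 - 7138)) = 20700 + (-√(-70) - √(112*(1/68)*113 - 7138)) = 20700 + (-I*√70 - √(3164/17 - 7138)) = 20700 + (-I*√70 - √(-118182/17)) = 20700 + (-I*√70 - I*√2009094/17) = 20700 - I*√70 - I*√2009094/17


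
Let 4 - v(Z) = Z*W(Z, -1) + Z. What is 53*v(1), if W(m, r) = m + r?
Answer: 159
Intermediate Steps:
v(Z) = 4 - Z - Z*(-1 + Z) (v(Z) = 4 - (Z*(Z - 1) + Z) = 4 - (Z*(-1 + Z) + Z) = 4 - (Z + Z*(-1 + Z)) = 4 + (-Z - Z*(-1 + Z)) = 4 - Z - Z*(-1 + Z))
53*v(1) = 53*(4 - 1*1²) = 53*(4 - 1*1) = 53*(4 - 1) = 53*3 = 159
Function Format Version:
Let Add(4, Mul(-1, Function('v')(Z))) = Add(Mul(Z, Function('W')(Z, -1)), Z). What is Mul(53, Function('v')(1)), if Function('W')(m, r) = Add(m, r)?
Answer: 159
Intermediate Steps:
Function('v')(Z) = Add(4, Mul(-1, Z), Mul(-1, Z, Add(-1, Z))) (Function('v')(Z) = Add(4, Mul(-1, Add(Mul(Z, Add(Z, -1)), Z))) = Add(4, Mul(-1, Add(Mul(Z, Add(-1, Z)), Z))) = Add(4, Mul(-1, Add(Z, Mul(Z, Add(-1, Z))))) = Add(4, Add(Mul(-1, Z), Mul(-1, Z, Add(-1, Z)))) = Add(4, Mul(-1, Z), Mul(-1, Z, Add(-1, Z))))
Mul(53, Function('v')(1)) = Mul(53, Add(4, Mul(-1, Pow(1, 2)))) = Mul(53, Add(4, Mul(-1, 1))) = Mul(53, Add(4, -1)) = Mul(53, 3) = 159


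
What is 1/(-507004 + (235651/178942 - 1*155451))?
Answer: -178942/118540786959 ≈ -1.5095e-6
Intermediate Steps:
1/(-507004 + (235651/178942 - 1*155451)) = 1/(-507004 + (235651*(1/178942) - 155451)) = 1/(-507004 + (235651/178942 - 155451)) = 1/(-507004 - 27816477191/178942) = 1/(-118540786959/178942) = -178942/118540786959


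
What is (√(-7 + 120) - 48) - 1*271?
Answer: -319 + √113 ≈ -308.37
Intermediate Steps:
(√(-7 + 120) - 48) - 1*271 = (√113 - 48) - 271 = (-48 + √113) - 271 = -319 + √113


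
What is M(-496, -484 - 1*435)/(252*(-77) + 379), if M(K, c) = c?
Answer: 919/19025 ≈ 0.048305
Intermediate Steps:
M(-496, -484 - 1*435)/(252*(-77) + 379) = (-484 - 1*435)/(252*(-77) + 379) = (-484 - 435)/(-19404 + 379) = -919/(-19025) = -919*(-1/19025) = 919/19025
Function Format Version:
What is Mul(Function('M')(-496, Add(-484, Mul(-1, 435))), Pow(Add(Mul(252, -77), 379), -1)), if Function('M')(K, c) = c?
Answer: Rational(919, 19025) ≈ 0.048305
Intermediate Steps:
Mul(Function('M')(-496, Add(-484, Mul(-1, 435))), Pow(Add(Mul(252, -77), 379), -1)) = Mul(Add(-484, Mul(-1, 435)), Pow(Add(Mul(252, -77), 379), -1)) = Mul(Add(-484, -435), Pow(Add(-19404, 379), -1)) = Mul(-919, Pow(-19025, -1)) = Mul(-919, Rational(-1, 19025)) = Rational(919, 19025)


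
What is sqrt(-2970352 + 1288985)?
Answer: I*sqrt(1681367) ≈ 1296.7*I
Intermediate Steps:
sqrt(-2970352 + 1288985) = sqrt(-1681367) = I*sqrt(1681367)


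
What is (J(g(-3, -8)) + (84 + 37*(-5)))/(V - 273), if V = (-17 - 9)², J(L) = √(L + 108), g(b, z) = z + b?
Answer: -101/403 + √97/403 ≈ -0.22618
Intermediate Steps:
g(b, z) = b + z
J(L) = √(108 + L)
V = 676 (V = (-26)² = 676)
(J(g(-3, -8)) + (84 + 37*(-5)))/(V - 273) = (√(108 + (-3 - 8)) + (84 + 37*(-5)))/(676 - 273) = (√(108 - 11) + (84 - 185))/403 = (√97 - 101)*(1/403) = (-101 + √97)*(1/403) = -101/403 + √97/403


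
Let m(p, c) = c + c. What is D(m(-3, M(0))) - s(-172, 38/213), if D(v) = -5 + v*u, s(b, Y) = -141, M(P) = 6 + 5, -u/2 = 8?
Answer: -216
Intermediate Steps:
u = -16 (u = -2*8 = -16)
M(P) = 11
m(p, c) = 2*c
D(v) = -5 - 16*v (D(v) = -5 + v*(-16) = -5 - 16*v)
D(m(-3, M(0))) - s(-172, 38/213) = (-5 - 32*11) - 1*(-141) = (-5 - 16*22) + 141 = (-5 - 352) + 141 = -357 + 141 = -216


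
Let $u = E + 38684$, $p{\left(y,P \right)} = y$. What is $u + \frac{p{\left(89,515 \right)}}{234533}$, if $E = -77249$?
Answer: $- \frac{9044765056}{234533} \approx -38565.0$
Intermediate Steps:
$u = -38565$ ($u = -77249 + 38684 = -38565$)
$u + \frac{p{\left(89,515 \right)}}{234533} = -38565 + \frac{89}{234533} = - \frac{9044765056}{234533}$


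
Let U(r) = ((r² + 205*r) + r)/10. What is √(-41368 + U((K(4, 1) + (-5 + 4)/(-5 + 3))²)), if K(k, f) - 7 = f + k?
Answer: I*√2285302/8 ≈ 188.97*I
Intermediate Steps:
K(k, f) = 7 + f + k (K(k, f) = 7 + (f + k) = 7 + f + k)
U(r) = r²/10 + 103*r/5 (U(r) = (r² + 206*r)*(⅒) = r²/10 + 103*r/5)
√(-41368 + U((K(4, 1) + (-5 + 4)/(-5 + 3))²)) = √(-41368 + ((7 + 1 + 4) + (-5 + 4)/(-5 + 3))²*(206 + ((7 + 1 + 4) + (-5 + 4)/(-5 + 3))²)/10) = √(-41368 + (12 - 1/(-2))²*(206 + (12 - 1/(-2))²)/10) = √(-41368 + (12 - 1*(-½))²*(206 + (12 - 1*(-½))²)/10) = √(-41368 + (12 + ½)²*(206 + (12 + ½)²)/10) = √(-41368 + (25/2)²*(206 + (25/2)²)/10) = √(-41368 + (⅒)*(625/4)*(206 + 625/4)) = √(-41368 + (⅒)*(625/4)*(1449/4)) = √(-41368 + 181125/32) = √(-1142651/32) = I*√2285302/8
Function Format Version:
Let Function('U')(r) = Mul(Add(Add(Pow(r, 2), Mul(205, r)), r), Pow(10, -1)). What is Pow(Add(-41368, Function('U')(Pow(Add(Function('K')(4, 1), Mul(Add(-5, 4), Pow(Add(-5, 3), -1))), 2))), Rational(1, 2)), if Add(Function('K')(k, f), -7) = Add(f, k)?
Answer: Mul(Rational(1, 8), I, Pow(2285302, Rational(1, 2))) ≈ Mul(188.97, I)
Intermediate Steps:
Function('K')(k, f) = Add(7, f, k) (Function('K')(k, f) = Add(7, Add(f, k)) = Add(7, f, k))
Function('U')(r) = Add(Mul(Rational(1, 10), Pow(r, 2)), Mul(Rational(103, 5), r)) (Function('U')(r) = Mul(Add(Pow(r, 2), Mul(206, r)), Rational(1, 10)) = Add(Mul(Rational(1, 10), Pow(r, 2)), Mul(Rational(103, 5), r)))
Pow(Add(-41368, Function('U')(Pow(Add(Function('K')(4, 1), Mul(Add(-5, 4), Pow(Add(-5, 3), -1))), 2))), Rational(1, 2)) = Pow(Add(-41368, Mul(Rational(1, 10), Pow(Add(Add(7, 1, 4), Mul(Add(-5, 4), Pow(Add(-5, 3), -1))), 2), Add(206, Pow(Add(Add(7, 1, 4), Mul(Add(-5, 4), Pow(Add(-5, 3), -1))), 2)))), Rational(1, 2)) = Pow(Add(-41368, Mul(Rational(1, 10), Pow(Add(12, Mul(-1, Pow(-2, -1))), 2), Add(206, Pow(Add(12, Mul(-1, Pow(-2, -1))), 2)))), Rational(1, 2)) = Pow(Add(-41368, Mul(Rational(1, 10), Pow(Add(12, Mul(-1, Rational(-1, 2))), 2), Add(206, Pow(Add(12, Mul(-1, Rational(-1, 2))), 2)))), Rational(1, 2)) = Pow(Add(-41368, Mul(Rational(1, 10), Pow(Add(12, Rational(1, 2)), 2), Add(206, Pow(Add(12, Rational(1, 2)), 2)))), Rational(1, 2)) = Pow(Add(-41368, Mul(Rational(1, 10), Pow(Rational(25, 2), 2), Add(206, Pow(Rational(25, 2), 2)))), Rational(1, 2)) = Pow(Add(-41368, Mul(Rational(1, 10), Rational(625, 4), Add(206, Rational(625, 4)))), Rational(1, 2)) = Pow(Add(-41368, Mul(Rational(1, 10), Rational(625, 4), Rational(1449, 4))), Rational(1, 2)) = Pow(Add(-41368, Rational(181125, 32)), Rational(1, 2)) = Pow(Rational(-1142651, 32), Rational(1, 2)) = Mul(Rational(1, 8), I, Pow(2285302, Rational(1, 2)))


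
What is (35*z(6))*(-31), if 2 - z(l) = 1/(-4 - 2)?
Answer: -14105/6 ≈ -2350.8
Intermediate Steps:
z(l) = 13/6 (z(l) = 2 - 1/(-4 - 2) = 2 - 1/(-6) = 2 - 1*(-⅙) = 2 + ⅙ = 13/6)
(35*z(6))*(-31) = (35*(13/6))*(-31) = (455/6)*(-31) = -14105/6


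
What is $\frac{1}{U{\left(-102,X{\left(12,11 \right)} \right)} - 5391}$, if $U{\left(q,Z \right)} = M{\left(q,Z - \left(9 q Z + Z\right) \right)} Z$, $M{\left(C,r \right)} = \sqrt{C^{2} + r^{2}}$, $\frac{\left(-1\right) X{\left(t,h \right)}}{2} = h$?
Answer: $\frac{599}{21932125111} - \frac{748 \sqrt{39205}}{65796375333} \approx -2.2237 \cdot 10^{-6}$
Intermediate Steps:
$X{\left(t,h \right)} = - 2 h$
$U{\left(q,Z \right)} = Z \sqrt{q^{2} + 81 Z^{2} q^{2}}$ ($U{\left(q,Z \right)} = \sqrt{q^{2} + \left(Z - \left(9 q Z + Z\right)\right)^{2}} Z = \sqrt{q^{2} + \left(Z - \left(9 Z q + Z\right)\right)^{2}} Z = \sqrt{q^{2} + \left(Z - \left(Z + 9 Z q\right)\right)^{2}} Z = \sqrt{q^{2} + \left(- 9 Z q\right)^{2}} Z = \sqrt{q^{2} + 81 Z^{2} q^{2}} Z = Z \sqrt{q^{2} + 81 Z^{2} q^{2}}$)
$\frac{1}{U{\left(-102,X{\left(12,11 \right)} \right)} - 5391} = \frac{1}{\left(-2\right) 11 \sqrt{\left(-102\right)^{2} \left(1 + 81 \left(\left(-2\right) 11\right)^{2}\right)} - 5391} = \frac{1}{- 22 \sqrt{10404 \left(1 + 81 \left(-22\right)^{2}\right)} - 5391} = \frac{1}{- 22 \sqrt{10404 \left(1 + 81 \cdot 484\right)} - 5391} = \frac{1}{- 22 \sqrt{10404 \left(1 + 39204\right)} - 5391} = \frac{1}{- 22 \sqrt{10404 \cdot 39205} - 5391} = \frac{1}{- 22 \sqrt{407888820} - 5391} = \frac{1}{- 22 \cdot 102 \sqrt{39205} - 5391} = \frac{1}{- 2244 \sqrt{39205} - 5391} = \frac{1}{-5391 - 2244 \sqrt{39205}}$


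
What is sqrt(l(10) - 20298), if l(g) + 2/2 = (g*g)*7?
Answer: I*sqrt(19599) ≈ 140.0*I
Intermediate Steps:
l(g) = -1 + 7*g**2 (l(g) = -1 + (g*g)*7 = -1 + g**2*7 = -1 + 7*g**2)
sqrt(l(10) - 20298) = sqrt((-1 + 7*10**2) - 20298) = sqrt((-1 + 7*100) - 20298) = sqrt((-1 + 700) - 20298) = sqrt(699 - 20298) = sqrt(-19599) = I*sqrt(19599)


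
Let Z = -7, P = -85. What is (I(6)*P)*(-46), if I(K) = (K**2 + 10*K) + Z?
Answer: 347990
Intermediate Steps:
I(K) = -7 + K**2 + 10*K (I(K) = (K**2 + 10*K) - 7 = -7 + K**2 + 10*K)
(I(6)*P)*(-46) = ((-7 + 6**2 + 10*6)*(-85))*(-46) = ((-7 + 36 + 60)*(-85))*(-46) = (89*(-85))*(-46) = -7565*(-46) = 347990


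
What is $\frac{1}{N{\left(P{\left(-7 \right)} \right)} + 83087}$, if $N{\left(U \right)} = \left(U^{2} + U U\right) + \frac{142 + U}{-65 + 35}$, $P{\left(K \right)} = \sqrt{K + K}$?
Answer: $\frac{12458140}{1034701681733} + \frac{5 i \sqrt{14}}{1034701681733} \approx 1.204 \cdot 10^{-5} + 1.8081 \cdot 10^{-11} i$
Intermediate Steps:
$P{\left(K \right)} = \sqrt{2} \sqrt{K}$ ($P{\left(K \right)} = \sqrt{2 K} = \sqrt{2} \sqrt{K}$)
$N{\left(U \right)} = - \frac{71}{15} + 2 U^{2} - \frac{U}{30}$ ($N{\left(U \right)} = \left(U^{2} + U^{2}\right) + \frac{142 + U}{-30} = 2 U^{2} + \left(142 + U\right) \left(- \frac{1}{30}\right) = 2 U^{2} - \left(\frac{71}{15} + \frac{U}{30}\right) = - \frac{71}{15} + 2 U^{2} - \frac{U}{30}$)
$\frac{1}{N{\left(P{\left(-7 \right)} \right)} + 83087} = \frac{1}{\left(- \frac{71}{15} + 2 \left(\sqrt{2} \sqrt{-7}\right)^{2} - \frac{\sqrt{2} \sqrt{-7}}{30}\right) + 83087} = \frac{1}{\left(- \frac{71}{15} + 2 \left(\sqrt{2} i \sqrt{7}\right)^{2} - \frac{\sqrt{2} i \sqrt{7}}{30}\right) + 83087} = \frac{1}{\left(- \frac{71}{15} + 2 \left(i \sqrt{14}\right)^{2} - \frac{i \sqrt{14}}{30}\right) + 83087} = \frac{1}{\left(- \frac{71}{15} + 2 \left(-14\right) - \frac{i \sqrt{14}}{30}\right) + 83087} = \frac{1}{\left(- \frac{71}{15} - 28 - \frac{i \sqrt{14}}{30}\right) + 83087} = \frac{1}{\left(- \frac{491}{15} - \frac{i \sqrt{14}}{30}\right) + 83087} = \frac{1}{\frac{1245814}{15} - \frac{i \sqrt{14}}{30}}$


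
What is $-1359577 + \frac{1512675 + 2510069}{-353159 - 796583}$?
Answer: $- \frac{71053036449}{52261} \approx -1.3596 \cdot 10^{6}$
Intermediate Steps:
$-1359577 + \frac{1512675 + 2510069}{-353159 - 796583} = -1359577 + \frac{4022744}{-1149742} = -1359577 + 4022744 \left(- \frac{1}{1149742}\right) = -1359577 - \frac{182852}{52261} = - \frac{71053036449}{52261}$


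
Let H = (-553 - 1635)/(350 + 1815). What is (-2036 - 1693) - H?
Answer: -8071097/2165 ≈ -3728.0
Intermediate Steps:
H = -2188/2165 ≈ -1.0106
(-2036 - 1693) - H = (-2036 - 1693) - 1*(-2188/2165) = -3729 + 2188/2165 = -8071097/2165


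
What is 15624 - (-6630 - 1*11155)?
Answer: 33409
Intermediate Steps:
15624 - (-6630 - 1*11155) = 15624 - (-6630 - 11155) = 15624 - 1*(-17785) = 15624 + 17785 = 33409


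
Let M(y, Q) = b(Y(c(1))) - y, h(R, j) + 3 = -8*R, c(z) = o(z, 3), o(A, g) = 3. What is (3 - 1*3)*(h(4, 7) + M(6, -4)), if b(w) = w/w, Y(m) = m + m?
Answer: 0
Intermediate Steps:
c(z) = 3
Y(m) = 2*m
h(R, j) = -3 - 8*R
b(w) = 1
M(y, Q) = 1 - y
(3 - 1*3)*(h(4, 7) + M(6, -4)) = (3 - 1*3)*((-3 - 8*4) + (1 - 1*6)) = (3 - 3)*((-3 - 32) + (1 - 6)) = 0*(-35 - 5) = 0*(-40) = 0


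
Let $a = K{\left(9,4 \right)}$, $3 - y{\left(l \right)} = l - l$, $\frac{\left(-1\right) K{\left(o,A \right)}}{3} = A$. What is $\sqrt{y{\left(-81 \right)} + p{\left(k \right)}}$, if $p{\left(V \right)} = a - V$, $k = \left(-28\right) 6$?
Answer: $\sqrt{159} \approx 12.61$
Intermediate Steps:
$K{\left(o,A \right)} = - 3 A$
$y{\left(l \right)} = 3$ ($y{\left(l \right)} = 3 - \left(l - l\right) = 3 - 0 = 3 + 0 = 3$)
$a = -12$ ($a = \left(-3\right) 4 = -12$)
$k = -168$
$p{\left(V \right)} = -12 - V$
$\sqrt{y{\left(-81 \right)} + p{\left(k \right)}} = \sqrt{3 - -156} = \sqrt{3 + \left(-12 + 168\right)} = \sqrt{3 + 156} = \sqrt{159}$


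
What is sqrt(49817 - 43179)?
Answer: sqrt(6638) ≈ 81.474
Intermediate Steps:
sqrt(49817 - 43179) = sqrt(6638)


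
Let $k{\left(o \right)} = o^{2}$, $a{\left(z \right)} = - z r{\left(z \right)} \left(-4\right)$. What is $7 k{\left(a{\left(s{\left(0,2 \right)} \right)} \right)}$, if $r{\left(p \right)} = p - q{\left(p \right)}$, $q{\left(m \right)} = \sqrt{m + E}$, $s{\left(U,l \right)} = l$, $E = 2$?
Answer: $0$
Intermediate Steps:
$q{\left(m \right)} = \sqrt{2 + m}$ ($q{\left(m \right)} = \sqrt{m + 2} = \sqrt{2 + m}$)
$r{\left(p \right)} = p - \sqrt{2 + p}$
$a{\left(z \right)} = 4 z \left(z - \sqrt{2 + z}\right)$ ($a{\left(z \right)} = - z \left(z - \sqrt{2 + z}\right) \left(-4\right) = - \left(-4\right) z \left(z - \sqrt{2 + z}\right) = 4 z \left(z - \sqrt{2 + z}\right)$)
$7 k{\left(a{\left(s{\left(0,2 \right)} \right)} \right)} = 7 \left(4 \cdot 2 \left(2 - \sqrt{2 + 2}\right)\right)^{2} = 7 \left(4 \cdot 2 \left(2 - \sqrt{4}\right)\right)^{2} = 7 \left(4 \cdot 2 \left(2 - 2\right)\right)^{2} = 7 \left(4 \cdot 2 \cdot 0\right)^{2} = 7 \cdot 0^{2} = 7 \cdot 0 = 0$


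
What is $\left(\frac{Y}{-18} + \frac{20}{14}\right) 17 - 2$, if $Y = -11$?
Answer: $\frac{4117}{126} \approx 32.675$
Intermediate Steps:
$\left(\frac{Y}{-18} + \frac{20}{14}\right) 17 - 2 = \left(- \frac{11}{-18} + \frac{20}{14}\right) 17 - 2 = \left(\left(-11\right) \left(- \frac{1}{18}\right) + 20 \cdot \frac{1}{14}\right) 17 - 2 = \left(\frac{11}{18} + \frac{10}{7}\right) 17 - 2 = \frac{257}{126} \cdot 17 - 2 = \frac{4369}{126} - 2 = \frac{4117}{126}$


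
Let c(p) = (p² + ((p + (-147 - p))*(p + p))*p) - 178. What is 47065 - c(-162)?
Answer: 7736735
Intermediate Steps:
c(p) = -178 - 293*p² (c(p) = (p² + (-294*p)*p) - 178 = (p² - 294*p²) - 178 = -293*p² - 178 = -178 - 293*p²)
47065 - c(-162) = 47065 - (-178 - 293*(-162)²) = 47065 - (-178 - 293*26244) = 47065 - (-178 - 7689492) = 47065 - 1*(-7689670) = 47065 + 7689670 = 7736735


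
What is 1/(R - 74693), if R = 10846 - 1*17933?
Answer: -1/81780 ≈ -1.2228e-5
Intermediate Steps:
R = -7087 (R = 10846 - 17933 = -7087)
1/(R - 74693) = 1/(-7087 - 74693) = 1/(-81780) = -1/81780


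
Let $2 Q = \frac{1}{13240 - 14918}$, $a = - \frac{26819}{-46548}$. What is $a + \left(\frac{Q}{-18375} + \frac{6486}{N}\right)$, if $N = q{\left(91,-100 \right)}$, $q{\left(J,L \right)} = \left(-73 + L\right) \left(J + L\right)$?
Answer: $\frac{49057344073048}{10345588288875} \approx 4.7419$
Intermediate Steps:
$N = 1557$ ($N = \left(-100\right)^{2} - 6643 - -7300 + 91 \left(-100\right) = 10000 - 6643 + 7300 - 9100 = 1557$)
$a = \frac{26819}{46548}$ ($a = \left(-26819\right) \left(- \frac{1}{46548}\right) = \frac{26819}{46548} \approx 0.57616$)
$Q = - \frac{1}{3356}$ ($Q = \frac{1}{2 \left(13240 - 14918\right)} = \frac{1}{2 \left(-1678\right)} = \frac{1}{2} \left(- \frac{1}{1678}\right) = - \frac{1}{3356} \approx -0.00029797$)
$a + \left(\frac{Q}{-18375} + \frac{6486}{N}\right) = \frac{26819}{46548} + \left(- \frac{1}{3356 \left(-18375\right)} + \frac{6486}{1557}\right) = \frac{26819}{46548} + \left(\left(- \frac{1}{3356}\right) \left(- \frac{1}{18375}\right) + 6486 \cdot \frac{1}{1557}\right) = \frac{26819}{46548} + \left(\frac{1}{61666500} + \frac{2162}{519}\right) = \frac{26819}{46548} + \frac{44440991173}{10668304500} = \frac{49057344073048}{10345588288875}$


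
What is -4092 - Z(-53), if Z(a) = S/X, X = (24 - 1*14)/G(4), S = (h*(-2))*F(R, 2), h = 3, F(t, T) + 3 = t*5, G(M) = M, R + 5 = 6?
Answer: -20436/5 ≈ -4087.2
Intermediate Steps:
R = 1 (R = -5 + 6 = 1)
F(t, T) = -3 + 5*t (F(t, T) = -3 + t*5 = -3 + 5*t)
S = -12 (S = (3*(-2))*(-3 + 5*1) = -6*(-3 + 5) = -6*2 = -12)
X = 5/2 (X = (24 - 1*14)/4 = (24 - 14)*(¼) = 10*(¼) = 5/2 ≈ 2.5000)
Z(a) = -24/5 (Z(a) = -12/5/2 = -12*⅖ = -24/5)
-4092 - Z(-53) = -4092 - 1*(-24/5) = -4092 + 24/5 = -20436/5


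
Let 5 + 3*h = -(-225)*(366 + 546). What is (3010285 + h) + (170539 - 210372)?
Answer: 9116551/3 ≈ 3.0389e+6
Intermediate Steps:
h = 205195/3 (h = -5/3 + (-(-225)*(366 + 546))/3 = -5/3 + (-(-225)*912)/3 = -5/3 + (-1*(-205200))/3 = -5/3 + (1/3)*205200 = -5/3 + 68400 = 205195/3 ≈ 68398.)
(3010285 + h) + (170539 - 210372) = (3010285 + 205195/3) + (170539 - 210372) = 9236050/3 - 39833 = 9116551/3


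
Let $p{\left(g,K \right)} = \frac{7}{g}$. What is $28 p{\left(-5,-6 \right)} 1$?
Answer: $- \frac{196}{5} \approx -39.2$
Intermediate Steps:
$28 p{\left(-5,-6 \right)} 1 = 28 \frac{7}{-5} \cdot 1 = 28 \cdot 7 \left(- \frac{1}{5}\right) 1 = 28 \left(- \frac{7}{5}\right) 1 = \left(- \frac{196}{5}\right) 1 = - \frac{196}{5}$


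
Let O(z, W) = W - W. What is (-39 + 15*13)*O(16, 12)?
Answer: 0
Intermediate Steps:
O(z, W) = 0
(-39 + 15*13)*O(16, 12) = (-39 + 15*13)*0 = (-39 + 195)*0 = 156*0 = 0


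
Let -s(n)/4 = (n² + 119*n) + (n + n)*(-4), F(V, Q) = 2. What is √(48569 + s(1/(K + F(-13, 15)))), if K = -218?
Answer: √566532791/108 ≈ 220.39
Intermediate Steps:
s(n) = -444*n - 4*n² (s(n) = -4*((n² + 119*n) + (n + n)*(-4)) = -4*((n² + 119*n) + (2*n)*(-4)) = -4*((n² + 119*n) - 8*n) = -4*(n² + 111*n) = -444*n - 4*n²)
√(48569 + s(1/(K + F(-13, 15)))) = √(48569 - 4*(111 + 1/(-218 + 2))/(-218 + 2)) = √(48569 - 4*(111 + 1/(-216))/(-216)) = √(48569 - 4*(-1/216)*(111 - 1/216)) = √(48569 - 4*(-1/216)*23975/216) = √(48569 + 23975/11664) = √(566532791/11664) = √566532791/108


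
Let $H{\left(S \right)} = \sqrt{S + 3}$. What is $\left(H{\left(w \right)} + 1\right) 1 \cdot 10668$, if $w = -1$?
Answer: $10668 + 10668 \sqrt{2} \approx 25755.0$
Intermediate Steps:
$H{\left(S \right)} = \sqrt{3 + S}$
$\left(H{\left(w \right)} + 1\right) 1 \cdot 10668 = \left(\sqrt{3 - 1} + 1\right) 1 \cdot 10668 = \left(\sqrt{2} + 1\right) 1 \cdot 10668 = \left(1 + \sqrt{2}\right) 1 \cdot 10668 = \left(1 + \sqrt{2}\right) 10668 = 10668 + 10668 \sqrt{2}$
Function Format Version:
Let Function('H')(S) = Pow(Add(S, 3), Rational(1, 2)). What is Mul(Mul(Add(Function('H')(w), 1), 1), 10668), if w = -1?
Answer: Add(10668, Mul(10668, Pow(2, Rational(1, 2)))) ≈ 25755.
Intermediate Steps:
Function('H')(S) = Pow(Add(3, S), Rational(1, 2))
Mul(Mul(Add(Function('H')(w), 1), 1), 10668) = Mul(Mul(Add(Pow(Add(3, -1), Rational(1, 2)), 1), 1), 10668) = Mul(Mul(Add(Pow(2, Rational(1, 2)), 1), 1), 10668) = Mul(Mul(Add(1, Pow(2, Rational(1, 2))), 1), 10668) = Mul(Add(1, Pow(2, Rational(1, 2))), 10668) = Add(10668, Mul(10668, Pow(2, Rational(1, 2))))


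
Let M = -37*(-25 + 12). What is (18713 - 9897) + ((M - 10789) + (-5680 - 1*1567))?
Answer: -8739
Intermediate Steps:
M = 481 (M = -37*(-13) = 481)
(18713 - 9897) + ((M - 10789) + (-5680 - 1*1567)) = (18713 - 9897) + ((481 - 10789) + (-5680 - 1*1567)) = 8816 + (-10308 + (-5680 - 1567)) = 8816 + (-10308 - 7247) = 8816 - 17555 = -8739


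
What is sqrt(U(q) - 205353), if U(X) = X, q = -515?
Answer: 2*I*sqrt(51467) ≈ 453.73*I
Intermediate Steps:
sqrt(U(q) - 205353) = sqrt(-515 - 205353) = sqrt(-205868) = 2*I*sqrt(51467)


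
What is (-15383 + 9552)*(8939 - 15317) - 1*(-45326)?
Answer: 37235444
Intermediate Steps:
(-15383 + 9552)*(8939 - 15317) - 1*(-45326) = -5831*(-6378) + 45326 = 37190118 + 45326 = 37235444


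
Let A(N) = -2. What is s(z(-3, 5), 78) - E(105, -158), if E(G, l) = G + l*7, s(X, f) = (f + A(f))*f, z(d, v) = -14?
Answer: 6929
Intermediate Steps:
s(X, f) = f*(-2 + f) (s(X, f) = (f - 2)*f = (-2 + f)*f = f*(-2 + f))
E(G, l) = G + 7*l
s(z(-3, 5), 78) - E(105, -158) = 78*(-2 + 78) - (105 + 7*(-158)) = 78*76 - (105 - 1106) = 5928 - 1*(-1001) = 5928 + 1001 = 6929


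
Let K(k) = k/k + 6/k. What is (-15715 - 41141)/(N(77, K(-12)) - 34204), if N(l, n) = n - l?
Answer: 113712/68561 ≈ 1.6586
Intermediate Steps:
K(k) = 1 + 6/k
(-15715 - 41141)/(N(77, K(-12)) - 34204) = (-15715 - 41141)/(((6 - 12)/(-12) - 1*77) - 34204) = -56856/((-1/12*(-6) - 77) - 34204) = -56856/((1/2 - 77) - 34204) = -56856/(-153/2 - 34204) = -56856/(-68561/2) = -56856*(-2/68561) = 113712/68561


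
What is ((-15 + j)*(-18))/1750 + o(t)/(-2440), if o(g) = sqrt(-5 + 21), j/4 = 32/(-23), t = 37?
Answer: 515329/2455250 ≈ 0.20989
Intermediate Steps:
j = -128/23 (j = 4*(32/(-23)) = 4*(32*(-1/23)) = 4*(-32/23) = -128/23 ≈ -5.5652)
o(g) = 4 (o(g) = sqrt(16) = 4)
((-15 + j)*(-18))/1750 + o(t)/(-2440) = ((-15 - 128/23)*(-18))/1750 + 4/(-2440) = -473/23*(-18)*(1/1750) + 4*(-1/2440) = (8514/23)*(1/1750) - 1/610 = 4257/20125 - 1/610 = 515329/2455250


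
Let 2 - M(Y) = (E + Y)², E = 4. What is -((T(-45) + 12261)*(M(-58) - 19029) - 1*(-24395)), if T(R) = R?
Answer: 268031293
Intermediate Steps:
M(Y) = 2 - (4 + Y)²
-((T(-45) + 12261)*(M(-58) - 19029) - 1*(-24395)) = -((-45 + 12261)*((2 - (4 - 58)²) - 19029) - 1*(-24395)) = -(12216*((2 - 1*(-54)²) - 19029) + 24395) = -(12216*((2 - 1*2916) - 19029) + 24395) = -(12216*((2 - 2916) - 19029) + 24395) = -(12216*(-2914 - 19029) + 24395) = -(12216*(-21943) + 24395) = -(-268055688 + 24395) = -1*(-268031293) = 268031293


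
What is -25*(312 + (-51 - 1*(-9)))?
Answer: -6750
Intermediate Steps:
-25*(312 + (-51 - 1*(-9))) = -25*(312 + (-51 + 9)) = -25*(312 - 42) = -25*270 = -6750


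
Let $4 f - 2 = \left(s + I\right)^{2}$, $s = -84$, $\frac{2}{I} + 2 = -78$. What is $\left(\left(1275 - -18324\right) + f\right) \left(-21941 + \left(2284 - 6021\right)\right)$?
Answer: $- \frac{1755516540519}{3200} \approx -5.486 \cdot 10^{8}$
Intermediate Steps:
$I = - \frac{1}{40}$ ($I = \frac{2}{-2 - 78} = \frac{2}{-80} = 2 \left(- \frac{1}{80}\right) = - \frac{1}{40} \approx -0.025$)
$f = \frac{11299521}{6400}$ ($f = \frac{1}{2} + \frac{\left(-84 - \frac{1}{40}\right)^{2}}{4} = \frac{1}{2} + \frac{\left(- \frac{3361}{40}\right)^{2}}{4} = \frac{1}{2} + \frac{1}{4} \cdot \frac{11296321}{1600} = \frac{1}{2} + \frac{11296321}{6400} = \frac{11299521}{6400} \approx 1765.6$)
$\left(\left(1275 - -18324\right) + f\right) \left(-21941 + \left(2284 - 6021\right)\right) = \left(\left(1275 - -18324\right) + \frac{11299521}{6400}\right) \left(-21941 + \left(2284 - 6021\right)\right) = \left(\left(1275 + 18324\right) + \frac{11299521}{6400}\right) \left(-21941 - 3737\right) = \left(19599 + \frac{11299521}{6400}\right) \left(-25678\right) = \frac{136733121}{6400} \left(-25678\right) = - \frac{1755516540519}{3200}$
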